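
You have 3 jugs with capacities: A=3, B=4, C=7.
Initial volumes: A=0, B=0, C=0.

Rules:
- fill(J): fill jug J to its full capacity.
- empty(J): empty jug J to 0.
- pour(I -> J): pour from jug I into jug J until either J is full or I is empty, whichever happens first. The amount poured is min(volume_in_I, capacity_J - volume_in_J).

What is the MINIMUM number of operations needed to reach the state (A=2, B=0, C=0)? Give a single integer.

BFS from (A=0, B=0, C=0). One shortest path:
  1. fill(A) -> (A=3 B=0 C=0)
  2. pour(A -> B) -> (A=0 B=3 C=0)
  3. fill(A) -> (A=3 B=3 C=0)
  4. pour(A -> B) -> (A=2 B=4 C=0)
  5. empty(B) -> (A=2 B=0 C=0)
Reached target in 5 moves.

Answer: 5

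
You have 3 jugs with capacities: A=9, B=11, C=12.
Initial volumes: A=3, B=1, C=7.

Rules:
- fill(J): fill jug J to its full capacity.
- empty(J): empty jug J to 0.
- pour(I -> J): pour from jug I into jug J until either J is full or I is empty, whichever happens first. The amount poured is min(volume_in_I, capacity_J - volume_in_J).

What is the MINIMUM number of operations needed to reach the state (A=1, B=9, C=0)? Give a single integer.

BFS from (A=3, B=1, C=7). One shortest path:
  1. empty(B) -> (A=3 B=0 C=7)
  2. pour(C -> A) -> (A=9 B=0 C=1)
  3. pour(A -> B) -> (A=0 B=9 C=1)
  4. pour(C -> A) -> (A=1 B=9 C=0)
Reached target in 4 moves.

Answer: 4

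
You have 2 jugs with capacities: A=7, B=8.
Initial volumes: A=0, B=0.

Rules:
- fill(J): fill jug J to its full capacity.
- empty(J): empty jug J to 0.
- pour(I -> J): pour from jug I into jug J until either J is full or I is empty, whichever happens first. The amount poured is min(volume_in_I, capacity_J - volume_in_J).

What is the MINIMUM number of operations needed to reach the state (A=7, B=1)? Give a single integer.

BFS from (A=0, B=0). One shortest path:
  1. fill(B) -> (A=0 B=8)
  2. pour(B -> A) -> (A=7 B=1)
Reached target in 2 moves.

Answer: 2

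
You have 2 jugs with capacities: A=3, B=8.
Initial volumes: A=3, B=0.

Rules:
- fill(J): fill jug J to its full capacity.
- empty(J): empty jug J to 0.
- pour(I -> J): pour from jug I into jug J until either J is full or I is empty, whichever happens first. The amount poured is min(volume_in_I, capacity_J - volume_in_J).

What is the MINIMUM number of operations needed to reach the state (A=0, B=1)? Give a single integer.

BFS from (A=3, B=0). One shortest path:
  1. pour(A -> B) -> (A=0 B=3)
  2. fill(A) -> (A=3 B=3)
  3. pour(A -> B) -> (A=0 B=6)
  4. fill(A) -> (A=3 B=6)
  5. pour(A -> B) -> (A=1 B=8)
  6. empty(B) -> (A=1 B=0)
  7. pour(A -> B) -> (A=0 B=1)
Reached target in 7 moves.

Answer: 7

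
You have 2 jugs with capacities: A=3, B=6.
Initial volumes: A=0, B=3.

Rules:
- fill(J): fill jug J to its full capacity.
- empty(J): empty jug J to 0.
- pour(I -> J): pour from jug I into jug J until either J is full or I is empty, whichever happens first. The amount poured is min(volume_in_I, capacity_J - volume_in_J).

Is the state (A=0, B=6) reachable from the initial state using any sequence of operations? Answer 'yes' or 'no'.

Answer: yes

Derivation:
BFS from (A=0, B=3):
  1. fill(B) -> (A=0 B=6)
Target reached → yes.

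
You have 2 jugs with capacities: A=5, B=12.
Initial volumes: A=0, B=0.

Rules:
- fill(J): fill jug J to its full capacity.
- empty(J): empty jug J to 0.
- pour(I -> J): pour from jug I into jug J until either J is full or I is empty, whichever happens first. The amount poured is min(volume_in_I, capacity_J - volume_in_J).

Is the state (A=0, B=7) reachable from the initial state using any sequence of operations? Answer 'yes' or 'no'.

BFS from (A=0, B=0):
  1. fill(B) -> (A=0 B=12)
  2. pour(B -> A) -> (A=5 B=7)
  3. empty(A) -> (A=0 B=7)
Target reached → yes.

Answer: yes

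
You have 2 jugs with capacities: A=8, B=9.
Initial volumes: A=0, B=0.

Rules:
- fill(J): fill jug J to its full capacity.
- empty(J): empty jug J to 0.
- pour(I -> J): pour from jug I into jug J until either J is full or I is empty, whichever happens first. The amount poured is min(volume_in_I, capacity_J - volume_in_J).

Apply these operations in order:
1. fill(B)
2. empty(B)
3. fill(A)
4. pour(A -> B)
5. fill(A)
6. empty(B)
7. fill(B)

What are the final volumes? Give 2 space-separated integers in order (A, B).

Answer: 8 9

Derivation:
Step 1: fill(B) -> (A=0 B=9)
Step 2: empty(B) -> (A=0 B=0)
Step 3: fill(A) -> (A=8 B=0)
Step 4: pour(A -> B) -> (A=0 B=8)
Step 5: fill(A) -> (A=8 B=8)
Step 6: empty(B) -> (A=8 B=0)
Step 7: fill(B) -> (A=8 B=9)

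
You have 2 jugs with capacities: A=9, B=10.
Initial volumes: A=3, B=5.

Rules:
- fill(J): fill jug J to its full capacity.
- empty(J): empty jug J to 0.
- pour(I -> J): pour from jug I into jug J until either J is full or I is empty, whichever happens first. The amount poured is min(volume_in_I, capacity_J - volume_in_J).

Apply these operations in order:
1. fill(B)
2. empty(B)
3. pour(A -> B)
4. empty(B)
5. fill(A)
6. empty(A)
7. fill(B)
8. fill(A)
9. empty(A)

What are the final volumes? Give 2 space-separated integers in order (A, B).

Answer: 0 10

Derivation:
Step 1: fill(B) -> (A=3 B=10)
Step 2: empty(B) -> (A=3 B=0)
Step 3: pour(A -> B) -> (A=0 B=3)
Step 4: empty(B) -> (A=0 B=0)
Step 5: fill(A) -> (A=9 B=0)
Step 6: empty(A) -> (A=0 B=0)
Step 7: fill(B) -> (A=0 B=10)
Step 8: fill(A) -> (A=9 B=10)
Step 9: empty(A) -> (A=0 B=10)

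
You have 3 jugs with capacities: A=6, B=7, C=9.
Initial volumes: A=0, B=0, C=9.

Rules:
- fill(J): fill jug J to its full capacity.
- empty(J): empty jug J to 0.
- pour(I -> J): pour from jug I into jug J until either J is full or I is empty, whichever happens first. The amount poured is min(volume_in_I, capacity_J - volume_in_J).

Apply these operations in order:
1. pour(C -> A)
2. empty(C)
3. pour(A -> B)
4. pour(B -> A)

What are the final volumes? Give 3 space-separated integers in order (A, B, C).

Answer: 6 0 0

Derivation:
Step 1: pour(C -> A) -> (A=6 B=0 C=3)
Step 2: empty(C) -> (A=6 B=0 C=0)
Step 3: pour(A -> B) -> (A=0 B=6 C=0)
Step 4: pour(B -> A) -> (A=6 B=0 C=0)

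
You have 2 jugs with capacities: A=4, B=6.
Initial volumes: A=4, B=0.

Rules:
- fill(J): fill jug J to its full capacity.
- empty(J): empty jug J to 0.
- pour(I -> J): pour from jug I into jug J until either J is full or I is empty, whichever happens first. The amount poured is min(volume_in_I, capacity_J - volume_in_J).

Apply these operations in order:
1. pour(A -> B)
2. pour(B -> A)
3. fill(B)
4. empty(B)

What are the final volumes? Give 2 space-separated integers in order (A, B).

Step 1: pour(A -> B) -> (A=0 B=4)
Step 2: pour(B -> A) -> (A=4 B=0)
Step 3: fill(B) -> (A=4 B=6)
Step 4: empty(B) -> (A=4 B=0)

Answer: 4 0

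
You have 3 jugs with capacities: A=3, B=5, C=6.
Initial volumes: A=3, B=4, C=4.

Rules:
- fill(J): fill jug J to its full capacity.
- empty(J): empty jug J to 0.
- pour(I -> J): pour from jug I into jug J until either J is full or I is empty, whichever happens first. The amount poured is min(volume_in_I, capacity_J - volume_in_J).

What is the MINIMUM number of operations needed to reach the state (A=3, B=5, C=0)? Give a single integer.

BFS from (A=3, B=4, C=4). One shortest path:
  1. fill(B) -> (A=3 B=5 C=4)
  2. empty(C) -> (A=3 B=5 C=0)
Reached target in 2 moves.

Answer: 2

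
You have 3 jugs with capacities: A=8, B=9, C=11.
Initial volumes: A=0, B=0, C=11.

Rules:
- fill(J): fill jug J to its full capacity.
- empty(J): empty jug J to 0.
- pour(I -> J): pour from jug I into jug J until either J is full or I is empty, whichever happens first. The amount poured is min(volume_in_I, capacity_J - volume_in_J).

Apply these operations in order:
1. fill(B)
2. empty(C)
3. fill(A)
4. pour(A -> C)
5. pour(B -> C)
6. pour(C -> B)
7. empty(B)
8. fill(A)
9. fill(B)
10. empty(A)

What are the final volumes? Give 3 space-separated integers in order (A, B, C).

Step 1: fill(B) -> (A=0 B=9 C=11)
Step 2: empty(C) -> (A=0 B=9 C=0)
Step 3: fill(A) -> (A=8 B=9 C=0)
Step 4: pour(A -> C) -> (A=0 B=9 C=8)
Step 5: pour(B -> C) -> (A=0 B=6 C=11)
Step 6: pour(C -> B) -> (A=0 B=9 C=8)
Step 7: empty(B) -> (A=0 B=0 C=8)
Step 8: fill(A) -> (A=8 B=0 C=8)
Step 9: fill(B) -> (A=8 B=9 C=8)
Step 10: empty(A) -> (A=0 B=9 C=8)

Answer: 0 9 8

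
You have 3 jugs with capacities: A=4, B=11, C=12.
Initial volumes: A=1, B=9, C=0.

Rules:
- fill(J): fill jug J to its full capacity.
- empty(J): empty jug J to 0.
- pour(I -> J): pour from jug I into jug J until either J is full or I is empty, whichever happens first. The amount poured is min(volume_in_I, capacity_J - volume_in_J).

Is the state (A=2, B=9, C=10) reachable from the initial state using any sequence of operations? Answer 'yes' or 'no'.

BFS explored all 450 reachable states.
Reachable set includes: (0,0,0), (0,0,1), (0,0,2), (0,0,3), (0,0,4), (0,0,5), (0,0,6), (0,0,7), (0,0,8), (0,0,9), (0,0,10), (0,0,11) ...
Target (A=2, B=9, C=10) not in reachable set → no.

Answer: no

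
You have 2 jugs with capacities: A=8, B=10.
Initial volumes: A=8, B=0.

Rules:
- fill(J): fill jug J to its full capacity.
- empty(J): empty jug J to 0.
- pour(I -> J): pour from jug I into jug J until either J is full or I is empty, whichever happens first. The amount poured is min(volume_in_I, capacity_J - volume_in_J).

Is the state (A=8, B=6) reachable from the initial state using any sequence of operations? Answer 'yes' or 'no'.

Answer: yes

Derivation:
BFS from (A=8, B=0):
  1. pour(A -> B) -> (A=0 B=8)
  2. fill(A) -> (A=8 B=8)
  3. pour(A -> B) -> (A=6 B=10)
  4. empty(B) -> (A=6 B=0)
  5. pour(A -> B) -> (A=0 B=6)
  6. fill(A) -> (A=8 B=6)
Target reached → yes.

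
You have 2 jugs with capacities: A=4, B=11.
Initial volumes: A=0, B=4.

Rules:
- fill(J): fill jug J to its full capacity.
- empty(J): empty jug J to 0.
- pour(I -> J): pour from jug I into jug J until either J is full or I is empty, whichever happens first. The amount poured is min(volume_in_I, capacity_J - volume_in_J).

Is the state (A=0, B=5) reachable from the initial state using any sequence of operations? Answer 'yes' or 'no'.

Answer: yes

Derivation:
BFS from (A=0, B=4):
  1. fill(A) -> (A=4 B=4)
  2. pour(A -> B) -> (A=0 B=8)
  3. fill(A) -> (A=4 B=8)
  4. pour(A -> B) -> (A=1 B=11)
  5. empty(B) -> (A=1 B=0)
  6. pour(A -> B) -> (A=0 B=1)
  7. fill(A) -> (A=4 B=1)
  8. pour(A -> B) -> (A=0 B=5)
Target reached → yes.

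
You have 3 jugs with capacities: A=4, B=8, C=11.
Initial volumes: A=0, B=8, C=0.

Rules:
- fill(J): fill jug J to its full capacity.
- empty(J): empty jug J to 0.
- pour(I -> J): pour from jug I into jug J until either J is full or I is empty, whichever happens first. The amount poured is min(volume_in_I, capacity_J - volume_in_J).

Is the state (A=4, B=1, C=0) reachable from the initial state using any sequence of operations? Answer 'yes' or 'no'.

BFS from (A=0, B=8, C=0):
  1. fill(A) -> (A=4 B=8 C=0)
  2. pour(A -> C) -> (A=0 B=8 C=4)
  3. fill(A) -> (A=4 B=8 C=4)
  4. pour(B -> C) -> (A=4 B=1 C=11)
  5. empty(C) -> (A=4 B=1 C=0)
Target reached → yes.

Answer: yes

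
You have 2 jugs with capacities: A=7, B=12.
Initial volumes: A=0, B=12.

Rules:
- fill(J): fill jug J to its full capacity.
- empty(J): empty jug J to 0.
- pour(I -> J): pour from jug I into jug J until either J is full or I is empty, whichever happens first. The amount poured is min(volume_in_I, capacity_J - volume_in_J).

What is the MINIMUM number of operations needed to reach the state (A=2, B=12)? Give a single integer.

Answer: 5

Derivation:
BFS from (A=0, B=12). One shortest path:
  1. fill(A) -> (A=7 B=12)
  2. empty(B) -> (A=7 B=0)
  3. pour(A -> B) -> (A=0 B=7)
  4. fill(A) -> (A=7 B=7)
  5. pour(A -> B) -> (A=2 B=12)
Reached target in 5 moves.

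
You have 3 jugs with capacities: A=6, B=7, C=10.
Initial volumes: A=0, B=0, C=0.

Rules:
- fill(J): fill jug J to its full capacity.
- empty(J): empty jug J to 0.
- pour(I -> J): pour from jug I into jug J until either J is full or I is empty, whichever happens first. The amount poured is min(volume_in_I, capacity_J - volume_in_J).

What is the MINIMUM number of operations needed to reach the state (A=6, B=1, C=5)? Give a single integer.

Answer: 6

Derivation:
BFS from (A=0, B=0, C=0). One shortest path:
  1. fill(A) -> (A=6 B=0 C=0)
  2. pour(A -> B) -> (A=0 B=6 C=0)
  3. fill(A) -> (A=6 B=6 C=0)
  4. pour(A -> B) -> (A=5 B=7 C=0)
  5. pour(A -> C) -> (A=0 B=7 C=5)
  6. pour(B -> A) -> (A=6 B=1 C=5)
Reached target in 6 moves.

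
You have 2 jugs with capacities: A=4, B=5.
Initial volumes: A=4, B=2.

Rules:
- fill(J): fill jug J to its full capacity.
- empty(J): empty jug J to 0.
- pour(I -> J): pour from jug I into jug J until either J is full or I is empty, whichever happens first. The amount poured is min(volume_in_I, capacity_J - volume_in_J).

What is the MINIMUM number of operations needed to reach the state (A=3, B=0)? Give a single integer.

Answer: 5

Derivation:
BFS from (A=4, B=2). One shortest path:
  1. empty(B) -> (A=4 B=0)
  2. pour(A -> B) -> (A=0 B=4)
  3. fill(A) -> (A=4 B=4)
  4. pour(A -> B) -> (A=3 B=5)
  5. empty(B) -> (A=3 B=0)
Reached target in 5 moves.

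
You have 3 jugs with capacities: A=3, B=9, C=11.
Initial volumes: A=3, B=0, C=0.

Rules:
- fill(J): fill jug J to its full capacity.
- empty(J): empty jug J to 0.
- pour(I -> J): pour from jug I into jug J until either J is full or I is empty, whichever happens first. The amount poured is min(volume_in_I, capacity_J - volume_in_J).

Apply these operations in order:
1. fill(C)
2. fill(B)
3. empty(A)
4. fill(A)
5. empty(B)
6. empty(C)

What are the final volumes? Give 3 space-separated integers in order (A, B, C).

Step 1: fill(C) -> (A=3 B=0 C=11)
Step 2: fill(B) -> (A=3 B=9 C=11)
Step 3: empty(A) -> (A=0 B=9 C=11)
Step 4: fill(A) -> (A=3 B=9 C=11)
Step 5: empty(B) -> (A=3 B=0 C=11)
Step 6: empty(C) -> (A=3 B=0 C=0)

Answer: 3 0 0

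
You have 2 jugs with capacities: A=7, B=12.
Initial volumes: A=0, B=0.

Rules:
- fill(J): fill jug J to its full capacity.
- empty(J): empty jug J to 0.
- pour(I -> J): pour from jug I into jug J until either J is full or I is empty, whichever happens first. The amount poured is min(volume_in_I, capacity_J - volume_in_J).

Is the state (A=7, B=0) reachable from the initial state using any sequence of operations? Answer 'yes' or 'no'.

BFS from (A=0, B=0):
  1. fill(A) -> (A=7 B=0)
Target reached → yes.

Answer: yes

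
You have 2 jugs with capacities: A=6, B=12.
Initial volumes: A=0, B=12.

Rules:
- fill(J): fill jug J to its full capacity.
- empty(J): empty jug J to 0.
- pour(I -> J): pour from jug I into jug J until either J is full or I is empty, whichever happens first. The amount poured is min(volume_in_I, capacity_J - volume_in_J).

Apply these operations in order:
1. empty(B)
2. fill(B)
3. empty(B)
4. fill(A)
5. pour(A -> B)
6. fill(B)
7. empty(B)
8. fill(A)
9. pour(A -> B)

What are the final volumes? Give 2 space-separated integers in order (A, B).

Step 1: empty(B) -> (A=0 B=0)
Step 2: fill(B) -> (A=0 B=12)
Step 3: empty(B) -> (A=0 B=0)
Step 4: fill(A) -> (A=6 B=0)
Step 5: pour(A -> B) -> (A=0 B=6)
Step 6: fill(B) -> (A=0 B=12)
Step 7: empty(B) -> (A=0 B=0)
Step 8: fill(A) -> (A=6 B=0)
Step 9: pour(A -> B) -> (A=0 B=6)

Answer: 0 6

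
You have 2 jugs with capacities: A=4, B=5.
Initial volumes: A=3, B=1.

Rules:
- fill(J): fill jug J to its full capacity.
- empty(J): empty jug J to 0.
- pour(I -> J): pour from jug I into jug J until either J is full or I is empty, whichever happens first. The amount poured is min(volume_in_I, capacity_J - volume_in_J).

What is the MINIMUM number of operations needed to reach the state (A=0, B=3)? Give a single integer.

BFS from (A=3, B=1). One shortest path:
  1. empty(B) -> (A=3 B=0)
  2. pour(A -> B) -> (A=0 B=3)
Reached target in 2 moves.

Answer: 2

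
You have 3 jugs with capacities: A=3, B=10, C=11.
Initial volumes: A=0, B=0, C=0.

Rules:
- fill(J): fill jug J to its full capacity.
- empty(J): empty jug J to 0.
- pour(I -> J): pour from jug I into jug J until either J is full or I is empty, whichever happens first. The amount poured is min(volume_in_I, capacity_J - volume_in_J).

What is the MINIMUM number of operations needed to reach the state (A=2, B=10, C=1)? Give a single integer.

BFS from (A=0, B=0, C=0). One shortest path:
  1. fill(A) -> (A=3 B=0 C=0)
  2. fill(B) -> (A=3 B=10 C=0)
  3. pour(B -> C) -> (A=3 B=0 C=10)
  4. pour(A -> C) -> (A=2 B=0 C=11)
  5. pour(C -> B) -> (A=2 B=10 C=1)
Reached target in 5 moves.

Answer: 5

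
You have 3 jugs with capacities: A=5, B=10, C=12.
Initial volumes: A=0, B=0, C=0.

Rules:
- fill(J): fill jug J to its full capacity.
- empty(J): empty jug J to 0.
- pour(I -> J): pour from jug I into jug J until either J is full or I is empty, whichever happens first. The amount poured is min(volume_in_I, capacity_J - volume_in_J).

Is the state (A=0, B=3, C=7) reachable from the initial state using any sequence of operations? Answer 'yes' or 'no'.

Answer: yes

Derivation:
BFS from (A=0, B=0, C=0):
  1. fill(A) -> (A=5 B=0 C=0)
  2. fill(B) -> (A=5 B=10 C=0)
  3. pour(A -> C) -> (A=0 B=10 C=5)
  4. pour(B -> C) -> (A=0 B=3 C=12)
  5. pour(C -> A) -> (A=5 B=3 C=7)
  6. empty(A) -> (A=0 B=3 C=7)
Target reached → yes.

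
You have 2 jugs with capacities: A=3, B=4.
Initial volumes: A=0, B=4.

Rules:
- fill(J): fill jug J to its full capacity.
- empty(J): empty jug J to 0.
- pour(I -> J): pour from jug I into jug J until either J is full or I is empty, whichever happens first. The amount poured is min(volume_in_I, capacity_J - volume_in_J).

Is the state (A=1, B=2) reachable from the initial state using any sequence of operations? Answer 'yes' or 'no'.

BFS explored all 14 reachable states.
Reachable set includes: (0,0), (0,1), (0,2), (0,3), (0,4), (1,0), (1,4), (2,0), (2,4), (3,0), (3,1), (3,2) ...
Target (A=1, B=2) not in reachable set → no.

Answer: no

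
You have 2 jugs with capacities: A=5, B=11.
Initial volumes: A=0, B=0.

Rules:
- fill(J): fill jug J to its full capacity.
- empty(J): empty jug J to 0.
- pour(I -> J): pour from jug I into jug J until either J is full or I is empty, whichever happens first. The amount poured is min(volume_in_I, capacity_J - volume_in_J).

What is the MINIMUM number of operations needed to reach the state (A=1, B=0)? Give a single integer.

Answer: 6

Derivation:
BFS from (A=0, B=0). One shortest path:
  1. fill(B) -> (A=0 B=11)
  2. pour(B -> A) -> (A=5 B=6)
  3. empty(A) -> (A=0 B=6)
  4. pour(B -> A) -> (A=5 B=1)
  5. empty(A) -> (A=0 B=1)
  6. pour(B -> A) -> (A=1 B=0)
Reached target in 6 moves.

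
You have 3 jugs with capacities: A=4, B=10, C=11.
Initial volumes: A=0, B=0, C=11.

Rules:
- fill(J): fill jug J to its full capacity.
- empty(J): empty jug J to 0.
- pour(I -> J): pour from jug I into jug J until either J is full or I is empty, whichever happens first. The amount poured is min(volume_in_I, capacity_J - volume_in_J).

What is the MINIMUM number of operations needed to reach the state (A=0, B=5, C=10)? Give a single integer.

Answer: 6

Derivation:
BFS from (A=0, B=0, C=11). One shortest path:
  1. pour(C -> B) -> (A=0 B=10 C=1)
  2. pour(C -> A) -> (A=1 B=10 C=0)
  3. pour(B -> C) -> (A=1 B=0 C=10)
  4. pour(A -> B) -> (A=0 B=1 C=10)
  5. fill(A) -> (A=4 B=1 C=10)
  6. pour(A -> B) -> (A=0 B=5 C=10)
Reached target in 6 moves.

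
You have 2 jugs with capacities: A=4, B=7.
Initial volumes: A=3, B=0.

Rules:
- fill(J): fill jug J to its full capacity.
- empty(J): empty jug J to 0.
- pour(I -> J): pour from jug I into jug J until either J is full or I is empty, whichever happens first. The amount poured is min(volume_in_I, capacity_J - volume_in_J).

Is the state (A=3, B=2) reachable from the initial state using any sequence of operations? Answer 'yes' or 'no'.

Answer: no

Derivation:
BFS explored all 22 reachable states.
Reachable set includes: (0,0), (0,1), (0,2), (0,3), (0,4), (0,5), (0,6), (0,7), (1,0), (1,7), (2,0), (2,7) ...
Target (A=3, B=2) not in reachable set → no.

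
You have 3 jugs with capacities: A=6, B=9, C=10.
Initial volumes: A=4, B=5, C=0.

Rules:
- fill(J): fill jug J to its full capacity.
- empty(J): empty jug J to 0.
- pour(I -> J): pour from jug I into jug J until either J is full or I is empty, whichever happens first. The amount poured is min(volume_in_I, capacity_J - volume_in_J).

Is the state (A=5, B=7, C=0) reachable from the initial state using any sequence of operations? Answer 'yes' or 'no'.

Answer: yes

Derivation:
BFS from (A=4, B=5, C=0):
  1. pour(B -> C) -> (A=4 B=0 C=5)
  2. fill(B) -> (A=4 B=9 C=5)
  3. pour(B -> A) -> (A=6 B=7 C=5)
  4. empty(A) -> (A=0 B=7 C=5)
  5. pour(C -> A) -> (A=5 B=7 C=0)
Target reached → yes.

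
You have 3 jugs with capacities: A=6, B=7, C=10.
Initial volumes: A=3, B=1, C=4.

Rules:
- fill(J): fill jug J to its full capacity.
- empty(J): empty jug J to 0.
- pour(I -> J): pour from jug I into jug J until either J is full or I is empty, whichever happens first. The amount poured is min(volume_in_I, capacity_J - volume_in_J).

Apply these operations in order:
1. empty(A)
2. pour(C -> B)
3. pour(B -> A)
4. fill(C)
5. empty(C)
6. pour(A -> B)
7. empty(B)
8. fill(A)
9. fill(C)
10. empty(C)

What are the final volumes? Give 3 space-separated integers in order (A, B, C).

Answer: 6 0 0

Derivation:
Step 1: empty(A) -> (A=0 B=1 C=4)
Step 2: pour(C -> B) -> (A=0 B=5 C=0)
Step 3: pour(B -> A) -> (A=5 B=0 C=0)
Step 4: fill(C) -> (A=5 B=0 C=10)
Step 5: empty(C) -> (A=5 B=0 C=0)
Step 6: pour(A -> B) -> (A=0 B=5 C=0)
Step 7: empty(B) -> (A=0 B=0 C=0)
Step 8: fill(A) -> (A=6 B=0 C=0)
Step 9: fill(C) -> (A=6 B=0 C=10)
Step 10: empty(C) -> (A=6 B=0 C=0)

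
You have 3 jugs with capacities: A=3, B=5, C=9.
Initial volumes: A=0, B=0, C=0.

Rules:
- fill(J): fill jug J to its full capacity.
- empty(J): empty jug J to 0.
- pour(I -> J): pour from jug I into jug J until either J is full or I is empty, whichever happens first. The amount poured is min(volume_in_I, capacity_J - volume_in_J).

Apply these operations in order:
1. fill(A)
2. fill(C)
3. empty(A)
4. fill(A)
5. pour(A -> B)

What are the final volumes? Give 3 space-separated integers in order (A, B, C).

Answer: 0 3 9

Derivation:
Step 1: fill(A) -> (A=3 B=0 C=0)
Step 2: fill(C) -> (A=3 B=0 C=9)
Step 3: empty(A) -> (A=0 B=0 C=9)
Step 4: fill(A) -> (A=3 B=0 C=9)
Step 5: pour(A -> B) -> (A=0 B=3 C=9)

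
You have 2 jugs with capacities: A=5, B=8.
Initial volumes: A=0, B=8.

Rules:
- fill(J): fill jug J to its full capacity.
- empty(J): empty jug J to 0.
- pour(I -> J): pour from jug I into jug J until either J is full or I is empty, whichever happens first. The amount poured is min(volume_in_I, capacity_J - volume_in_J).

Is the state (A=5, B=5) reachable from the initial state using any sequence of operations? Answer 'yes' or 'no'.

Answer: yes

Derivation:
BFS from (A=0, B=8):
  1. fill(A) -> (A=5 B=8)
  2. empty(B) -> (A=5 B=0)
  3. pour(A -> B) -> (A=0 B=5)
  4. fill(A) -> (A=5 B=5)
Target reached → yes.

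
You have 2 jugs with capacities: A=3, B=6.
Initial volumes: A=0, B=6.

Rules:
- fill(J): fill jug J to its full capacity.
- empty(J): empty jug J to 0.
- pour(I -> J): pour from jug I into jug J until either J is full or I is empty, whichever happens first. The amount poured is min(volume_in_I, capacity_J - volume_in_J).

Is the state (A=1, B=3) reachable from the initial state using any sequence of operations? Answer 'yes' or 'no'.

Answer: no

Derivation:
BFS explored all 6 reachable states.
Reachable set includes: (0,0), (0,3), (0,6), (3,0), (3,3), (3,6)
Target (A=1, B=3) not in reachable set → no.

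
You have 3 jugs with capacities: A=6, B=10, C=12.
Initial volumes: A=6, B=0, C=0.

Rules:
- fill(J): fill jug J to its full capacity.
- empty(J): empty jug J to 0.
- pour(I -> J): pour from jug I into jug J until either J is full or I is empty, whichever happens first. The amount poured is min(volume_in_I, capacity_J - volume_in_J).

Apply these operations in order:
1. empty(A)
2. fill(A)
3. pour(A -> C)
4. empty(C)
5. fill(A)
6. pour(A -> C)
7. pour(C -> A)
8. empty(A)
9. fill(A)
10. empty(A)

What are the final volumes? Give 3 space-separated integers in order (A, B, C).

Step 1: empty(A) -> (A=0 B=0 C=0)
Step 2: fill(A) -> (A=6 B=0 C=0)
Step 3: pour(A -> C) -> (A=0 B=0 C=6)
Step 4: empty(C) -> (A=0 B=0 C=0)
Step 5: fill(A) -> (A=6 B=0 C=0)
Step 6: pour(A -> C) -> (A=0 B=0 C=6)
Step 7: pour(C -> A) -> (A=6 B=0 C=0)
Step 8: empty(A) -> (A=0 B=0 C=0)
Step 9: fill(A) -> (A=6 B=0 C=0)
Step 10: empty(A) -> (A=0 B=0 C=0)

Answer: 0 0 0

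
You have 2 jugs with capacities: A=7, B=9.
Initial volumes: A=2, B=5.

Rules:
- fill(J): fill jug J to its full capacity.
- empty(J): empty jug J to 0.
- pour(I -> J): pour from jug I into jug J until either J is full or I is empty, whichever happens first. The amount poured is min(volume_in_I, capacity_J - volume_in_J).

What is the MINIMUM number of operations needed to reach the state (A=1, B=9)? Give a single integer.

Answer: 6

Derivation:
BFS from (A=2, B=5). One shortest path:
  1. fill(A) -> (A=7 B=5)
  2. pour(A -> B) -> (A=3 B=9)
  3. empty(B) -> (A=3 B=0)
  4. pour(A -> B) -> (A=0 B=3)
  5. fill(A) -> (A=7 B=3)
  6. pour(A -> B) -> (A=1 B=9)
Reached target in 6 moves.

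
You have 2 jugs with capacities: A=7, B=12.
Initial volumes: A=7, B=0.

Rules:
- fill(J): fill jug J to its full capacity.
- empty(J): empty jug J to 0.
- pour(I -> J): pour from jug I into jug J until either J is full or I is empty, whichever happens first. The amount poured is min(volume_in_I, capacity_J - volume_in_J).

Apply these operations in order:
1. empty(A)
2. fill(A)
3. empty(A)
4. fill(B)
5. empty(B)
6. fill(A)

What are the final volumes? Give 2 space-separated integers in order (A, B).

Step 1: empty(A) -> (A=0 B=0)
Step 2: fill(A) -> (A=7 B=0)
Step 3: empty(A) -> (A=0 B=0)
Step 4: fill(B) -> (A=0 B=12)
Step 5: empty(B) -> (A=0 B=0)
Step 6: fill(A) -> (A=7 B=0)

Answer: 7 0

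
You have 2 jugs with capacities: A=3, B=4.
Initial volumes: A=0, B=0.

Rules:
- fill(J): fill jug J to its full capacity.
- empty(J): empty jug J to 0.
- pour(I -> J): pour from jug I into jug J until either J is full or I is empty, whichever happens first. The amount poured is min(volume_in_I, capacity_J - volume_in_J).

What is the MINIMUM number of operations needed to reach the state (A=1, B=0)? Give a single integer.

BFS from (A=0, B=0). One shortest path:
  1. fill(B) -> (A=0 B=4)
  2. pour(B -> A) -> (A=3 B=1)
  3. empty(A) -> (A=0 B=1)
  4. pour(B -> A) -> (A=1 B=0)
Reached target in 4 moves.

Answer: 4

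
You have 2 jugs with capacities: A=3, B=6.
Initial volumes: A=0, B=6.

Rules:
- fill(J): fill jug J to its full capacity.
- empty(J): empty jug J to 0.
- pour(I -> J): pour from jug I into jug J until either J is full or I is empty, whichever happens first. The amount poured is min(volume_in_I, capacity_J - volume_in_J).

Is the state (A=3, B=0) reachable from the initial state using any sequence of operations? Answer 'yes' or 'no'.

BFS from (A=0, B=6):
  1. fill(A) -> (A=3 B=6)
  2. empty(B) -> (A=3 B=0)
Target reached → yes.

Answer: yes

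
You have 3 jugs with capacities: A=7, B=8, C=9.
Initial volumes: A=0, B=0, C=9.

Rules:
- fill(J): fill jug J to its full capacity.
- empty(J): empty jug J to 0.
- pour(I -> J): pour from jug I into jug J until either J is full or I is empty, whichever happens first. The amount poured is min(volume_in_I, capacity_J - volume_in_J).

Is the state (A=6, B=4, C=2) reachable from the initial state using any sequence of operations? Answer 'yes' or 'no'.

Answer: no

Derivation:
BFS explored all 384 reachable states.
Reachable set includes: (0,0,0), (0,0,1), (0,0,2), (0,0,3), (0,0,4), (0,0,5), (0,0,6), (0,0,7), (0,0,8), (0,0,9), (0,1,0), (0,1,1) ...
Target (A=6, B=4, C=2) not in reachable set → no.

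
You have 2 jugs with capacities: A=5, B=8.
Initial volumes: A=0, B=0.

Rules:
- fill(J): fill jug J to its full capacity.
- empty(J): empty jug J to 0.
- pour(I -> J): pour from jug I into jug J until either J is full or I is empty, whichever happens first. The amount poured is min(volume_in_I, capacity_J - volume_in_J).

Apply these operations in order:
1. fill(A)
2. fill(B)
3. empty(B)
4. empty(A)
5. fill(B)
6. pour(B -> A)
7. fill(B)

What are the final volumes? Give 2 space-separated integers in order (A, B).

Step 1: fill(A) -> (A=5 B=0)
Step 2: fill(B) -> (A=5 B=8)
Step 3: empty(B) -> (A=5 B=0)
Step 4: empty(A) -> (A=0 B=0)
Step 5: fill(B) -> (A=0 B=8)
Step 6: pour(B -> A) -> (A=5 B=3)
Step 7: fill(B) -> (A=5 B=8)

Answer: 5 8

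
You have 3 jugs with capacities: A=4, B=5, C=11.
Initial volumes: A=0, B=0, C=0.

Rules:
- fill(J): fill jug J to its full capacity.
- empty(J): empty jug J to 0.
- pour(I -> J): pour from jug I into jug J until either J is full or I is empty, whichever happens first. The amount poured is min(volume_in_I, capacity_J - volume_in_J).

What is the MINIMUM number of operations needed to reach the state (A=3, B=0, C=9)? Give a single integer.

BFS from (A=0, B=0, C=0). One shortest path:
  1. fill(A) -> (A=4 B=0 C=0)
  2. pour(A -> B) -> (A=0 B=4 C=0)
  3. fill(A) -> (A=4 B=4 C=0)
  4. pour(A -> C) -> (A=0 B=4 C=4)
  5. fill(A) -> (A=4 B=4 C=4)
  6. pour(A -> B) -> (A=3 B=5 C=4)
  7. pour(B -> C) -> (A=3 B=0 C=9)
Reached target in 7 moves.

Answer: 7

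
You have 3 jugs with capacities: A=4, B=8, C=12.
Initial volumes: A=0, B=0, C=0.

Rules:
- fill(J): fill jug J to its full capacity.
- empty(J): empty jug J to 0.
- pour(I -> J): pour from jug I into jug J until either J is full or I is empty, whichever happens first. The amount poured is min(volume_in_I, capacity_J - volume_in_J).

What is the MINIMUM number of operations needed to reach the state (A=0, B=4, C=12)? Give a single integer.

Answer: 3

Derivation:
BFS from (A=0, B=0, C=0). One shortest path:
  1. fill(A) -> (A=4 B=0 C=0)
  2. fill(C) -> (A=4 B=0 C=12)
  3. pour(A -> B) -> (A=0 B=4 C=12)
Reached target in 3 moves.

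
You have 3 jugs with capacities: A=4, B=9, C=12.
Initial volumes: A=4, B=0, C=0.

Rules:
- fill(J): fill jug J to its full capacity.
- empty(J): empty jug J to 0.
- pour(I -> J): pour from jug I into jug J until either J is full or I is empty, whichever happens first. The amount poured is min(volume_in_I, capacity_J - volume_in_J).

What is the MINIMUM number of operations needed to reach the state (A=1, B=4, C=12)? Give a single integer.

BFS from (A=4, B=0, C=0). One shortest path:
  1. fill(B) -> (A=4 B=9 C=0)
  2. pour(B -> C) -> (A=4 B=0 C=9)
  3. pour(A -> B) -> (A=0 B=4 C=9)
  4. fill(A) -> (A=4 B=4 C=9)
  5. pour(A -> C) -> (A=1 B=4 C=12)
Reached target in 5 moves.

Answer: 5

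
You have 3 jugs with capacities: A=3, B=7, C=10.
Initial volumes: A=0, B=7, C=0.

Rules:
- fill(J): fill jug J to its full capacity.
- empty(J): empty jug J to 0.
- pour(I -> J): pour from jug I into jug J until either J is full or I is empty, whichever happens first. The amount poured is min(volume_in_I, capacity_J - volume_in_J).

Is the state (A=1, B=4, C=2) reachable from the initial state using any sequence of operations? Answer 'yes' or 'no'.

Answer: no

Derivation:
BFS explored all 244 reachable states.
Reachable set includes: (0,0,0), (0,0,1), (0,0,2), (0,0,3), (0,0,4), (0,0,5), (0,0,6), (0,0,7), (0,0,8), (0,0,9), (0,0,10), (0,1,0) ...
Target (A=1, B=4, C=2) not in reachable set → no.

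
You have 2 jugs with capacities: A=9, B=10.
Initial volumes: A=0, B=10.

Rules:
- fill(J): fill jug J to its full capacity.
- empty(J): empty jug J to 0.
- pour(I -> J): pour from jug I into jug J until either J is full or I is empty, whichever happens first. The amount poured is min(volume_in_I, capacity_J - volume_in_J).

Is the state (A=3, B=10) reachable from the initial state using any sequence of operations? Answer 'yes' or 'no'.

Answer: yes

Derivation:
BFS from (A=0, B=10):
  1. pour(B -> A) -> (A=9 B=1)
  2. empty(A) -> (A=0 B=1)
  3. pour(B -> A) -> (A=1 B=0)
  4. fill(B) -> (A=1 B=10)
  5. pour(B -> A) -> (A=9 B=2)
  6. empty(A) -> (A=0 B=2)
  7. pour(B -> A) -> (A=2 B=0)
  8. fill(B) -> (A=2 B=10)
  9. pour(B -> A) -> (A=9 B=3)
  10. empty(A) -> (A=0 B=3)
  11. pour(B -> A) -> (A=3 B=0)
  12. fill(B) -> (A=3 B=10)
Target reached → yes.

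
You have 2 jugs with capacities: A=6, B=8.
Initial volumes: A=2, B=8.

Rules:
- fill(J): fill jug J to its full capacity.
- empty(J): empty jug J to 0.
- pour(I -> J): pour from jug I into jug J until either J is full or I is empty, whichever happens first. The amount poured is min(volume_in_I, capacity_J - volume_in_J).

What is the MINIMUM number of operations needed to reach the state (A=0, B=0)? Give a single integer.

BFS from (A=2, B=8). One shortest path:
  1. empty(A) -> (A=0 B=8)
  2. empty(B) -> (A=0 B=0)
Reached target in 2 moves.

Answer: 2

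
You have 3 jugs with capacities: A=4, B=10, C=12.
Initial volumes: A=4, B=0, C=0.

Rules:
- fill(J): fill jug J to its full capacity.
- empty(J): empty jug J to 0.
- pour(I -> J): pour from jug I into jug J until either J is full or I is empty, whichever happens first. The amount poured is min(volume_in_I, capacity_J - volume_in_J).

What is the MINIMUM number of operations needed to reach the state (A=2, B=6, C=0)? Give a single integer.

Answer: 6

Derivation:
BFS from (A=4, B=0, C=0). One shortest path:
  1. empty(A) -> (A=0 B=0 C=0)
  2. fill(C) -> (A=0 B=0 C=12)
  3. pour(C -> B) -> (A=0 B=10 C=2)
  4. pour(B -> A) -> (A=4 B=6 C=2)
  5. empty(A) -> (A=0 B=6 C=2)
  6. pour(C -> A) -> (A=2 B=6 C=0)
Reached target in 6 moves.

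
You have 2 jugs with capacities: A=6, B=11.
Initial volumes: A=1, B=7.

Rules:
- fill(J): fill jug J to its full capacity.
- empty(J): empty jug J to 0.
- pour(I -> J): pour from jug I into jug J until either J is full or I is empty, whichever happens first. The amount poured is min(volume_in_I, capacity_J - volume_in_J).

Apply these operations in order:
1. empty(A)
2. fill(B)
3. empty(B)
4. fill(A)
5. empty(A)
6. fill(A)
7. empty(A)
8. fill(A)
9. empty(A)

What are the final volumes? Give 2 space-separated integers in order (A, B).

Step 1: empty(A) -> (A=0 B=7)
Step 2: fill(B) -> (A=0 B=11)
Step 3: empty(B) -> (A=0 B=0)
Step 4: fill(A) -> (A=6 B=0)
Step 5: empty(A) -> (A=0 B=0)
Step 6: fill(A) -> (A=6 B=0)
Step 7: empty(A) -> (A=0 B=0)
Step 8: fill(A) -> (A=6 B=0)
Step 9: empty(A) -> (A=0 B=0)

Answer: 0 0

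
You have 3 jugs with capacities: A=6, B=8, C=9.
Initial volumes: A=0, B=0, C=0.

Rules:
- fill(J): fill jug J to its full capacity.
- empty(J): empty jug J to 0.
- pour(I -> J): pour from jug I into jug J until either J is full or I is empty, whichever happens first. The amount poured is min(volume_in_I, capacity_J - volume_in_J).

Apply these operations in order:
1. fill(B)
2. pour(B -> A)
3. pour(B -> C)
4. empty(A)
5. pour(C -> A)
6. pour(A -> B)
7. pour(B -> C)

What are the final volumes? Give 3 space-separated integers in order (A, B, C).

Answer: 0 0 2

Derivation:
Step 1: fill(B) -> (A=0 B=8 C=0)
Step 2: pour(B -> A) -> (A=6 B=2 C=0)
Step 3: pour(B -> C) -> (A=6 B=0 C=2)
Step 4: empty(A) -> (A=0 B=0 C=2)
Step 5: pour(C -> A) -> (A=2 B=0 C=0)
Step 6: pour(A -> B) -> (A=0 B=2 C=0)
Step 7: pour(B -> C) -> (A=0 B=0 C=2)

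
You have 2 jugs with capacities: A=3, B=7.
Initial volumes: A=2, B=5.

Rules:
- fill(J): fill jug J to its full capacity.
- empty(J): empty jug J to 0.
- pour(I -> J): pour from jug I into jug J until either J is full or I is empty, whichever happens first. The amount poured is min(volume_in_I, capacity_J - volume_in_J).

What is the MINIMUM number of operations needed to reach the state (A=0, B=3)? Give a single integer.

BFS from (A=2, B=5). One shortest path:
  1. fill(A) -> (A=3 B=5)
  2. empty(B) -> (A=3 B=0)
  3. pour(A -> B) -> (A=0 B=3)
Reached target in 3 moves.

Answer: 3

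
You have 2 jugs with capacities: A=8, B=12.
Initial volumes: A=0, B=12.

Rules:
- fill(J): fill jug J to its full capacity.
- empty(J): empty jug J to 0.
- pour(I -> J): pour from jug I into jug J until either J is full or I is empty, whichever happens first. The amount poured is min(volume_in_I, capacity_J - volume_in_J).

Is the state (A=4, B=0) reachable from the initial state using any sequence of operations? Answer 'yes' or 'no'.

Answer: yes

Derivation:
BFS from (A=0, B=12):
  1. pour(B -> A) -> (A=8 B=4)
  2. empty(A) -> (A=0 B=4)
  3. pour(B -> A) -> (A=4 B=0)
Target reached → yes.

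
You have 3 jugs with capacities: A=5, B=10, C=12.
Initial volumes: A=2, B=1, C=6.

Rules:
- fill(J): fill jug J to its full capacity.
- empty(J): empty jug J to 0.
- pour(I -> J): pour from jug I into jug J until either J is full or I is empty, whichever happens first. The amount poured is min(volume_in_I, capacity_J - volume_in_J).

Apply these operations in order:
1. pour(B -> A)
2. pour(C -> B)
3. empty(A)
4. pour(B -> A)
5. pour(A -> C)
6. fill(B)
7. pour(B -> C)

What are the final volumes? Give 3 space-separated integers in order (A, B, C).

Step 1: pour(B -> A) -> (A=3 B=0 C=6)
Step 2: pour(C -> B) -> (A=3 B=6 C=0)
Step 3: empty(A) -> (A=0 B=6 C=0)
Step 4: pour(B -> A) -> (A=5 B=1 C=0)
Step 5: pour(A -> C) -> (A=0 B=1 C=5)
Step 6: fill(B) -> (A=0 B=10 C=5)
Step 7: pour(B -> C) -> (A=0 B=3 C=12)

Answer: 0 3 12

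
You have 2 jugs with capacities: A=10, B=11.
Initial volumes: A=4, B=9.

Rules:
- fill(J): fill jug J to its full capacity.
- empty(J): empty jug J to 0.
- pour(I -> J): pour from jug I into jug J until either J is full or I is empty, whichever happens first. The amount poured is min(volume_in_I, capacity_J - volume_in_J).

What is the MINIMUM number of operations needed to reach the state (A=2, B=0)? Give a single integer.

BFS from (A=4, B=9). One shortest path:
  1. pour(A -> B) -> (A=2 B=11)
  2. empty(B) -> (A=2 B=0)
Reached target in 2 moves.

Answer: 2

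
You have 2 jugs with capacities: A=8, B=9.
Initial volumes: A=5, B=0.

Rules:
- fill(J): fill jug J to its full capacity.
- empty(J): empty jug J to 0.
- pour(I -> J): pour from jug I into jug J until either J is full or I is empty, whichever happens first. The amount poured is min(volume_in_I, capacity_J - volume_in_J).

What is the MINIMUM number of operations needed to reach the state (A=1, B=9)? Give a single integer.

BFS from (A=5, B=0). One shortest path:
  1. empty(A) -> (A=0 B=0)
  2. fill(B) -> (A=0 B=9)
  3. pour(B -> A) -> (A=8 B=1)
  4. empty(A) -> (A=0 B=1)
  5. pour(B -> A) -> (A=1 B=0)
  6. fill(B) -> (A=1 B=9)
Reached target in 6 moves.

Answer: 6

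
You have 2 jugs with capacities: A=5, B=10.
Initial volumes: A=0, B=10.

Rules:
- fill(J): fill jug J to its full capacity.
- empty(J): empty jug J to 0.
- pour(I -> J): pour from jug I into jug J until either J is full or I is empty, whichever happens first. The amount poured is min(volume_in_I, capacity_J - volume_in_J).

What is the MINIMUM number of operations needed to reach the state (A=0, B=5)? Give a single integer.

Answer: 2

Derivation:
BFS from (A=0, B=10). One shortest path:
  1. pour(B -> A) -> (A=5 B=5)
  2. empty(A) -> (A=0 B=5)
Reached target in 2 moves.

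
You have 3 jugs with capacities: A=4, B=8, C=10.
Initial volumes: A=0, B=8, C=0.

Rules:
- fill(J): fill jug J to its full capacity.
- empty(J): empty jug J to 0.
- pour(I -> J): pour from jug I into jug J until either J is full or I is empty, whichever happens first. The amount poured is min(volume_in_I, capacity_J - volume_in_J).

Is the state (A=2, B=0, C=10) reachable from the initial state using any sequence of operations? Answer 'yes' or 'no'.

BFS from (A=0, B=8, C=0):
  1. fill(A) -> (A=4 B=8 C=0)
  2. pour(B -> C) -> (A=4 B=0 C=8)
  3. pour(A -> C) -> (A=2 B=0 C=10)
Target reached → yes.

Answer: yes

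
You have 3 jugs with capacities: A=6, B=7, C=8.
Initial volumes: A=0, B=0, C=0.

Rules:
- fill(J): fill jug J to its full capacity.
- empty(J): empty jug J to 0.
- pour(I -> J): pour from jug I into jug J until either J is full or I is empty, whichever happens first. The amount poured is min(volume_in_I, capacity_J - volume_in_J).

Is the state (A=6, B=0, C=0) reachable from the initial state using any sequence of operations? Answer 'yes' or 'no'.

BFS from (A=0, B=0, C=0):
  1. fill(A) -> (A=6 B=0 C=0)
Target reached → yes.

Answer: yes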